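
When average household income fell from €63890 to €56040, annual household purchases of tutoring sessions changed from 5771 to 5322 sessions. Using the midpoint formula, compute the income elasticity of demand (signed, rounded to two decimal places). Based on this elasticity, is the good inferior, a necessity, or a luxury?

0.62; necessity

%ΔQ = (5322 − 5771)/[( 5771 + 5322)/2] = -449/5546.5 = -0.080951…
%ΔIncome = (56040 − 63890)/[( 63890 + 56040)/2] = -7850/59965 = -0.130909…
E_income = (-449/5546.5) / (-7850/59965) = 0.6183…
0 < E_income < 1 ⇒ normal good, necessity.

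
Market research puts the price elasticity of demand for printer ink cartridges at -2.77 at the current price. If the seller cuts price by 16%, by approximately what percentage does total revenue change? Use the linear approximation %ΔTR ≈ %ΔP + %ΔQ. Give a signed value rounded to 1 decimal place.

+28.3%

%ΔQ ≈ Ed × %ΔP = (-2.77) × (-16%) = +44.3200%
%ΔTR ≈ %ΔP + %ΔQ = (-16%) + (+44.3200%) = +28.3200%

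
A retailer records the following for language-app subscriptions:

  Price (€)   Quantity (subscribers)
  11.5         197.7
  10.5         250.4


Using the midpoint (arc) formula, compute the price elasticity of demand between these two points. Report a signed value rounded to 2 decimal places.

-2.59

%ΔQ = (250.4 − 197.7) / [(197.7 + 250.4)/2] = 52.7/224.05 = 0.235215…
%ΔP = (10.5 − 11.5) / [(11.5 + 10.5)/2] = -1/11 = -0.090909…
Arc Ed = %ΔQ / %ΔP = (52.7/224.05) / (-1/11) = -2.5873…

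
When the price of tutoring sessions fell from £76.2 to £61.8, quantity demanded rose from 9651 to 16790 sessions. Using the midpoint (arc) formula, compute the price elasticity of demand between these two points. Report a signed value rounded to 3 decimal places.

%ΔQ = (16790 − 9651) / [(9651 + 16790)/2] = 7139/13220.5 = 0.539994…
%ΔP = (61.8 − 76.2) / [(76.2 + 61.8)/2] = -14.4/69 = -0.208695…
Arc Ed = %ΔQ / %ΔP = (7139/13220.5) / (-14.4/69) = -2.58747…

-2.587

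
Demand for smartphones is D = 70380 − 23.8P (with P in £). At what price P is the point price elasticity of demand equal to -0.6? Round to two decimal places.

Ed = −23.8P/(70380 − 23.8P). Set this equal to -0.6:
23.8P = 0.6·(70380 − 23.8P) ⇒ 23.8P(1 + 0.6) = 0.6·70380
P = 0.6·70380 / (23.8·1.6) = 1108.9285…

1108.93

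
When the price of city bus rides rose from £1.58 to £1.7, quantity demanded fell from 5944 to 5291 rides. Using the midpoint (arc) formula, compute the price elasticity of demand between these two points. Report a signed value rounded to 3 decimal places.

-1.589

%ΔQ = (5291 − 5944) / [(5944 + 5291)/2] = -653/5617.5 = -0.116243…
%ΔP = (1.7 − 1.58) / [(1.58 + 1.7)/2] = 0.12/1.64 = 0.073170…
Arc Ed = %ΔQ / %ΔP = (-653/5617.5) / (0.12/1.64) = -1.58866…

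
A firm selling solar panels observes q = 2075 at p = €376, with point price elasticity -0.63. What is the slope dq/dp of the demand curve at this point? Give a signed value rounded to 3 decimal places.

Ed = (dq/dp)·(p/q) ⇒ dq/dp = Ed·q/p = (-0.63)·2075/376 = -3.47672…

-3.477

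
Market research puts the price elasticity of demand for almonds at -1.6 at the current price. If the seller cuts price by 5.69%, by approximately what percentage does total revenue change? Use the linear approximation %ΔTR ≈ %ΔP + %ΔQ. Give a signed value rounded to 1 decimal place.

+3.4%

%ΔQ ≈ Ed × %ΔP = (-1.6) × (-5.69%) = +9.1040%
%ΔTR ≈ %ΔP + %ΔQ = (-5.69%) + (+9.1040%) = +3.4140%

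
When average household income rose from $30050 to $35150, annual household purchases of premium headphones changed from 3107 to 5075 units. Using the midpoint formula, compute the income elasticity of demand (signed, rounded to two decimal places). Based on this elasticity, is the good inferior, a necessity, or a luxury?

3.07; luxury

%ΔQ = (5075 − 3107)/[( 3107 + 5075)/2] = 1968/4091 = 0.481055…
%ΔIncome = (35150 − 30050)/[( 30050 + 35150)/2] = 5100/32600 = 0.156441…
E_income = (1968/4091) / (5100/32600) = 3.0749…
E_income > 1 ⇒ normal good, luxury.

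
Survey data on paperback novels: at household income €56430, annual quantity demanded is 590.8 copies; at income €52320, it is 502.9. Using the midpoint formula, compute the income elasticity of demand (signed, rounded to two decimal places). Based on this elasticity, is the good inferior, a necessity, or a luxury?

%ΔQ = (502.9 − 590.8)/[( 590.8 + 502.9)/2] = -87.9/546.85 = -0.160738…
%ΔIncome = (52320 − 56430)/[( 56430 + 52320)/2] = -4110/54375 = -0.075586…
E_income = (-87.9/546.85) / (-4110/54375) = 2.1265…
E_income > 1 ⇒ normal good, luxury.

2.13; luxury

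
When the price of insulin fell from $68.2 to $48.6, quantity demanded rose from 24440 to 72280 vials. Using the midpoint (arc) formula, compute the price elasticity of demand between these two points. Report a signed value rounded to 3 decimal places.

%ΔQ = (72280 − 24440) / [(24440 + 72280)/2] = 47840/48360 = 0.989247…
%ΔP = (48.6 − 68.2) / [(68.2 + 48.6)/2] = -19.6/58.4 = -0.335616…
Arc Ed = %ΔQ / %ΔP = (47840/48360) / (-19.6/58.4) = -2.94755…

-2.948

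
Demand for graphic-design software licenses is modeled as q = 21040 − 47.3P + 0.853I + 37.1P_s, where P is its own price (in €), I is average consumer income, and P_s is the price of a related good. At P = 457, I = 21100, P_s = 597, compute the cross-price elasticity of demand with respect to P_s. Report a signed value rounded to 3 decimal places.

0.560

At the given values, q = 21040 − 47.3(457) + 0.853(21100) + 37.1(597) = 39570.9.
∂q/∂P_s = 37.1.
E = (37.1) × (597/39570.9) = 0.55972…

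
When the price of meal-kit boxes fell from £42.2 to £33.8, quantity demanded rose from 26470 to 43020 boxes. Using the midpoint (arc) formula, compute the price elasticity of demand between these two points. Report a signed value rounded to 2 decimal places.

%ΔQ = (43020 − 26470) / [(26470 + 43020)/2] = 16550/34745 = 0.476327…
%ΔP = (33.8 − 42.2) / [(42.2 + 33.8)/2] = -8.4/38 = -0.221052…
Arc Ed = %ΔQ / %ΔP = (16550/34745) / (-8.4/38) = -2.1548…

-2.15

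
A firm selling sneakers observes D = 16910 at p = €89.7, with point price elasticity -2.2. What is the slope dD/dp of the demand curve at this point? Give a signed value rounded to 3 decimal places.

-414.738

Ed = (dD/dp)·(p/D) ⇒ dD/dp = Ed·D/p = (-2.2)·16910/89.7 = -414.73801…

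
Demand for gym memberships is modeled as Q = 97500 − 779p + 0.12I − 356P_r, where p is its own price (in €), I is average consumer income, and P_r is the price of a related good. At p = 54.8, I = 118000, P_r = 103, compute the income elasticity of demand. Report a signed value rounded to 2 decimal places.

At the given values, Q = 97500 − 779(54.8) + 0.12(118000) − 356(103) = 32302.8.
∂Q/∂I = 0.12.
E = (0.12) × (118000/32302.8) = 0.4383…

0.44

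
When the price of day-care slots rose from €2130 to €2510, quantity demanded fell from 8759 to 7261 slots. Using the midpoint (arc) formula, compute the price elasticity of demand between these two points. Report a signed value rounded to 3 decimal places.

-1.142

%ΔQ = (7261 − 8759) / [(8759 + 7261)/2] = -1498/8010 = -0.187016…
%ΔP = (2510 − 2130) / [(2130 + 2510)/2] = 380/2320 = 0.163793…
Arc Ed = %ΔQ / %ΔP = (-1498/8010) / (380/2320) = -1.14178…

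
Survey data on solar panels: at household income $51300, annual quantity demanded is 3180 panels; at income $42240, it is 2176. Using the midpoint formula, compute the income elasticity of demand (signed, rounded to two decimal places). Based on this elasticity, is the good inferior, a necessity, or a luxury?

1.94; luxury

%ΔQ = (2176 − 3180)/[( 3180 + 2176)/2] = -1004/2678 = -0.374906…
%ΔIncome = (42240 − 51300)/[( 51300 + 42240)/2] = -9060/46770 = -0.193713…
E_income = (-1004/2678) / (-9060/46770) = 1.9353…
E_income > 1 ⇒ normal good, luxury.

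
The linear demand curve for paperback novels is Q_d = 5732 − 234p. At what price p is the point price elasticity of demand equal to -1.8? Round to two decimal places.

Ed = −234p/(5732 − 234p). Set this equal to -1.8:
234p = 1.8·(5732 − 234p) ⇒ 234p(1 + 1.8) = 1.8·5732
p = 1.8·5732 / (234·2.8) = 15.7472…

15.75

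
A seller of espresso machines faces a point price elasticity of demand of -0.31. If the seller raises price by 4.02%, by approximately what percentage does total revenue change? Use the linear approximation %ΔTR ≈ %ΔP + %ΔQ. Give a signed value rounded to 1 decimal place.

+2.8%

%ΔQ ≈ Ed × %ΔP = (-0.31) × (+4.02%) = -1.2462%
%ΔTR ≈ %ΔP + %ΔQ = (+4.02%) + (-1.2462%) = +2.7738%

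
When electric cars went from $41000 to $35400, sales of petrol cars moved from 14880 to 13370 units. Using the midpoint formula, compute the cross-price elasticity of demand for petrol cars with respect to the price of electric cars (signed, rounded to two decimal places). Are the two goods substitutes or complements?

0.73; substitutes

%ΔQ_{petrol cars} = (13370 − 14880)/avg = -1510/14125 = -0.106902…
%ΔP_{electric cars} = (35400 − 41000)/avg = -5600/38200 = -0.146596…
E_cross = (-1510/14125) / (-5600/38200) = 0.7292…
E_cross > 0 ⇒ the goods are substitutes.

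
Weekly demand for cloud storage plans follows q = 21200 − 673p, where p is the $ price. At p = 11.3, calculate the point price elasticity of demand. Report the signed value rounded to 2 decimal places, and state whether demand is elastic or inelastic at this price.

dq/dp = −673. At p = 11.3, q = 21200 − 673(11.3) = 13595.1.
Ed = (dq/dp)·(p/q) = −673 × (11.3/13595.1) = -0.5593…
|Ed| = 0.56 < 1, so demand is inelastic.

-0.56; inelastic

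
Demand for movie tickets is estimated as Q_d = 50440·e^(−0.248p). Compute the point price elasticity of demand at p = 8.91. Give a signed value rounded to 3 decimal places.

-2.210

dQ_d/dp = −0.248·Q_d = -1372.7. At p = 8.91, Q_d = 5535.07.
Ed = (dQ_d/dp)·(p/Q_d) = (-1372.7) × (8.91/5535.07) = -2.20968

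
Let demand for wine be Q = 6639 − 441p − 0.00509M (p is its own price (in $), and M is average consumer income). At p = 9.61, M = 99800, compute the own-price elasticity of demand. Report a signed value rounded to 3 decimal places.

-2.239

At the given values, Q = 6639 − 441(9.61) − 0.00509(99800) = 1893.008.
∂Q/∂p = −441.
E = (-441) × (9.61/1893.008) = -2.23877…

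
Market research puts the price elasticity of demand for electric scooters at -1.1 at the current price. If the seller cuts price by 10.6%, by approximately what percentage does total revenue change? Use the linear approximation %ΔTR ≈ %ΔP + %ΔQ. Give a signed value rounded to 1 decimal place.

+1.1%

%ΔQ ≈ Ed × %ΔP = (-1.1) × (-10.6%) = +11.6600%
%ΔTR ≈ %ΔP + %ΔQ = (-10.6%) + (+11.6600%) = +1.0600%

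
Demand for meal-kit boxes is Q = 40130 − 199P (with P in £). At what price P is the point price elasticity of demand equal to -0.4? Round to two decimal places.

57.62

Ed = −199P/(40130 − 199P). Set this equal to -0.4:
199P = 0.4·(40130 − 199P) ⇒ 199P(1 + 0.4) = 0.4·40130
P = 0.4·40130 / (199·1.4) = 57.6166…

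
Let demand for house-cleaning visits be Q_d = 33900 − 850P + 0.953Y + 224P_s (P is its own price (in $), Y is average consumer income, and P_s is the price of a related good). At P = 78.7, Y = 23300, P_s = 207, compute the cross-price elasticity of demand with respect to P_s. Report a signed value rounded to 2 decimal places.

1.30

At the given values, Q_d = 33900 − 850(78.7) + 0.953(23300) + 224(207) = 35577.9.
∂Q_d/∂P_s = 224.
E = (224) × (207/35577.9) = 1.3032…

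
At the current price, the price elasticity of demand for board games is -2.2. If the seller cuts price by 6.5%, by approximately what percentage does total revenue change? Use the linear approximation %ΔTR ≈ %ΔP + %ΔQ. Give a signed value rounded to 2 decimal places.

+7.80%

%ΔQ ≈ Ed × %ΔP = (-2.2) × (-6.5%) = +14.3000%
%ΔTR ≈ %ΔP + %ΔQ = (-6.5%) + (+14.3000%) = +7.8000%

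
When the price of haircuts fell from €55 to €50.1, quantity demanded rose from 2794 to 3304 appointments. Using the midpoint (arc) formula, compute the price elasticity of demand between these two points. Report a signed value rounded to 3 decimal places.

%ΔQ = (3304 − 2794) / [(2794 + 3304)/2] = 510/3049 = 0.167267…
%ΔP = (50.1 − 55) / [(55 + 50.1)/2] = -4.9/52.55 = -0.093244…
Arc Ed = %ΔQ / %ΔP = (510/3049) / (-4.9/52.55) = -1.79386…

-1.794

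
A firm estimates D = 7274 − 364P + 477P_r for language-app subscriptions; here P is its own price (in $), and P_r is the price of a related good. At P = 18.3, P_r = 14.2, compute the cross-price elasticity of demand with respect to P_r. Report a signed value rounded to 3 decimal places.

At the given values, D = 7274 − 364(18.3) + 477(14.2) = 7386.2.
∂D/∂P_r = 477.
E = (477) × (14.2/7386.2) = 0.91703…

0.917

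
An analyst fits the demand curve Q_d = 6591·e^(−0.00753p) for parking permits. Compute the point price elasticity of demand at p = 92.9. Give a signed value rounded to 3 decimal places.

-0.700

dQ_d/dp = −0.00753·Q_d = -24.6571. At p = 92.9, Q_d = 3274.51.
Ed = (dQ_d/dp)·(p/Q_d) = (-24.6571) × (92.9/3274.51) = -0.69953…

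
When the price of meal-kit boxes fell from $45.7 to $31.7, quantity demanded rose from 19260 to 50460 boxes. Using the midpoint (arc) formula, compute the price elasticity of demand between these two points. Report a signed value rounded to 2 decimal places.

-2.47

%ΔQ = (50460 − 19260) / [(19260 + 50460)/2] = 31200/34860 = 0.895008…
%ΔP = (31.7 − 45.7) / [(45.7 + 31.7)/2] = -14/38.7 = -0.361757…
Arc Ed = %ΔQ / %ΔP = (31200/34860) / (-14/38.7) = -2.4740…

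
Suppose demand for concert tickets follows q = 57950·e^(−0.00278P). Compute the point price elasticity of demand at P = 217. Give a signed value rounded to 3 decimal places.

-0.603

dq/dP = −0.00278·q = -88.1263. At P = 217, q = 31700.1.
Ed = (dq/dP)·(P/q) = (-88.1263) × (217/31700.1) = -0.60326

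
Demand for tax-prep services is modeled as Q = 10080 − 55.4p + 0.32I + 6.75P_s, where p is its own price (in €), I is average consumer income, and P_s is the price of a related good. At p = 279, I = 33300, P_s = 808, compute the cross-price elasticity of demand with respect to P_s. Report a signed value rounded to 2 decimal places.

0.51

At the given values, Q = 10080 − 55.4(279) + 0.32(33300) + 6.75(808) = 10733.4.
∂Q/∂P_s = 6.75.
E = (6.75) × (808/10733.4) = 0.5081…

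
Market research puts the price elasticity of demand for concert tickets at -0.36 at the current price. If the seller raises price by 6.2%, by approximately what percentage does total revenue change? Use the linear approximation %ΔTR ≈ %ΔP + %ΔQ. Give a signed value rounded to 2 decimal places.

+3.97%

%ΔQ ≈ Ed × %ΔP = (-0.36) × (+6.2%) = -2.2320%
%ΔTR ≈ %ΔP + %ΔQ = (+6.2%) + (-2.2320%) = +3.9680%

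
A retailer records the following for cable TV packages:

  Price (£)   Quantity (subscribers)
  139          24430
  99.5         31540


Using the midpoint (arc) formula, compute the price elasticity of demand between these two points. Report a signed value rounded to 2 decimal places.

%ΔQ = (31540 − 24430) / [(24430 + 31540)/2] = 7110/27985 = 0.254064…
%ΔP = (99.5 − 139) / [(139 + 99.5)/2] = -39.5/119.25 = -0.331236…
Arc Ed = %ΔQ / %ΔP = (7110/27985) / (-39.5/119.25) = -0.7670…

-0.77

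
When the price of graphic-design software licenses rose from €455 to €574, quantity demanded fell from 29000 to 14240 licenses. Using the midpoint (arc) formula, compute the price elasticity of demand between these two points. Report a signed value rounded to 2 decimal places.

-2.95

%ΔQ = (14240 − 29000) / [(29000 + 14240)/2] = -14760/21620 = -0.682701…
%ΔP = (574 − 455) / [(455 + 574)/2] = 119/514.5 = 0.231292…
Arc Ed = %ΔQ / %ΔP = (-14760/21620) / (119/514.5) = -2.9516…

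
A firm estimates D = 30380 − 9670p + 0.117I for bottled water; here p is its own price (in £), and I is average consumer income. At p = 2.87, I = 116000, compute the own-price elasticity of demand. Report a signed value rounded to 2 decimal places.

At the given values, D = 30380 − 9670(2.87) + 0.117(116000) = 16199.1.
∂D/∂p = −9670.
E = (-9670) × (2.87/16199.1) = -1.7132…

-1.71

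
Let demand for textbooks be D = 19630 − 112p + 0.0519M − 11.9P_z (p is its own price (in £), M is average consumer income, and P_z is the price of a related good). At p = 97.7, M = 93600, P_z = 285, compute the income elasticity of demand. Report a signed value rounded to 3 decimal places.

0.478

At the given values, D = 19630 − 112(97.7) + 0.0519(93600) − 11.9(285) = 10153.94.
∂D/∂M = 0.0519.
E = (0.0519) × (93600/10153.94) = 0.47841…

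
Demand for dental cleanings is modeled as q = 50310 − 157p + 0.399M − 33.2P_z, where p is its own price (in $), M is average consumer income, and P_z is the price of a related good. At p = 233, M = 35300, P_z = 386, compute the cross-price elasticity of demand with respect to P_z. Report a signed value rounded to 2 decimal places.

-0.85

At the given values, q = 50310 − 157(233) + 0.399(35300) − 33.2(386) = 14998.5.
∂q/∂P_z = -33.2.
E = (-33.2) × (386/14998.5) = -0.8544…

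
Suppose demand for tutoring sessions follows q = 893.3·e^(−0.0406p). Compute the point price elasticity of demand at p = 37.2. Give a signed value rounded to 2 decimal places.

dq/dp = −0.0406·q = -8.0094. At p = 37.2, q = 197.276.
Ed = (dq/dp)·(p/q) = (-8.0094) × (37.2/197.276) = -1.5103…

-1.51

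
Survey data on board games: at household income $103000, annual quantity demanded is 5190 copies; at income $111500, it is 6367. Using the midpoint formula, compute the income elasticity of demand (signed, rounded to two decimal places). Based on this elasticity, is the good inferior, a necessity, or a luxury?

%ΔQ = (6367 − 5190)/[( 5190 + 6367)/2] = 1177/5778.5 = 0.203686…
%ΔIncome = (111500 − 103000)/[( 103000 + 111500)/2] = 8500/107250 = 0.079254…
E_income = (1177/5778.5) / (8500/107250) = 2.5700…
E_income > 1 ⇒ normal good, luxury.

2.57; luxury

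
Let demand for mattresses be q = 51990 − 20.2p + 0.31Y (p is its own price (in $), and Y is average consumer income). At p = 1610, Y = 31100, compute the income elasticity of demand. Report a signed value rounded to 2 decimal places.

0.33

At the given values, q = 51990 − 20.2(1610) + 0.31(31100) = 29109.
∂q/∂Y = 0.31.
E = (0.31) × (31100/29109) = 0.3312…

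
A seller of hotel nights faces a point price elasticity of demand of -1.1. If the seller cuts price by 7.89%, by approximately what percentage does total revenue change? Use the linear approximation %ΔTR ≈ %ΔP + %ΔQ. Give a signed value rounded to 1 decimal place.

+0.8%

%ΔQ ≈ Ed × %ΔP = (-1.1) × (-7.89%) = +8.6790%
%ΔTR ≈ %ΔP + %ΔQ = (-7.89%) + (+8.6790%) = +0.7890%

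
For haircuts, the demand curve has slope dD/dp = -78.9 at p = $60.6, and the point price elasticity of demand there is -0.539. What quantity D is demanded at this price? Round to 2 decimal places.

8870.76

Ed = (dD/dp)·(p/D) ⇒ D = (dD/dp)·p/Ed = (-78.9)·60.6/(-0.539) = 8870.7606…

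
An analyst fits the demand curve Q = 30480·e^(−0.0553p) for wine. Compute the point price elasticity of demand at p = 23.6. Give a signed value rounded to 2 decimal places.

dQ/dp = −0.0553·Q = -457.037. At p = 23.6, Q = 8264.68.
Ed = (dQ/dp)·(p/Q) = (-457.037) × (23.6/8264.68) = -1.3050…

-1.31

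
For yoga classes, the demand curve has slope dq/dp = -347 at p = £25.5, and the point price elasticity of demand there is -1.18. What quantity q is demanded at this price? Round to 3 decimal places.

7498.729

Ed = (dq/dp)·(p/q) ⇒ q = (dq/dp)·p/Ed = (-347)·25.5/(-1.18) = 7498.72881…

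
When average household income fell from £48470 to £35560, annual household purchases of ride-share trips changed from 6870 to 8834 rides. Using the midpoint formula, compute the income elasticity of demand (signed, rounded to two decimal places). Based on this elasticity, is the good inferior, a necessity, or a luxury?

%ΔQ = (8834 − 6870)/[( 6870 + 8834)/2] = 1964/7852 = 0.250127…
%ΔIncome = (35560 − 48470)/[( 48470 + 35560)/2] = -12910/42015 = -0.307271…
E_income = (1964/7852) / (-12910/42015) = -0.8140…
E_income < 0 ⇒ inferior good.

-0.81; inferior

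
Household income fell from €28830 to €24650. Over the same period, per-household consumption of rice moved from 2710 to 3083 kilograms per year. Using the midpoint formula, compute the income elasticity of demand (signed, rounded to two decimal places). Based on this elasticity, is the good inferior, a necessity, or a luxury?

%ΔQ = (3083 − 2710)/[( 2710 + 3083)/2] = 373/2896.5 = 0.128776…
%ΔIncome = (24650 − 28830)/[( 28830 + 24650)/2] = -4180/26740 = -0.156320…
E_income = (373/2896.5) / (-4180/26740) = -0.8237…
E_income < 0 ⇒ inferior good.

-0.82; inferior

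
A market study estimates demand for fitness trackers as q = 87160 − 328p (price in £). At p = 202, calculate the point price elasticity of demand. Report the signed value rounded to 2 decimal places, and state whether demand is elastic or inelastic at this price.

dq/dp = −328. At p = 202, q = 87160 − 328(202) = 20904.
Ed = (dq/dp)·(p/q) = −328 × (202/20904) = -3.1695…
|Ed| = 3.17 > 1, so demand is elastic.

-3.17; elastic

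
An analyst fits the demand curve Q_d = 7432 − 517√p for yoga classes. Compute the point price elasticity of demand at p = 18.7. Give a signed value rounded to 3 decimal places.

dQ_d/dp = −517/(2√p) = -59.7778. At p = 18.7, Q_d = 5196.31.
Ed = (dQ_d/dp)·(p/Q_d) = (-59.7778) × (18.7/5196.31) = -0.21512…

-0.215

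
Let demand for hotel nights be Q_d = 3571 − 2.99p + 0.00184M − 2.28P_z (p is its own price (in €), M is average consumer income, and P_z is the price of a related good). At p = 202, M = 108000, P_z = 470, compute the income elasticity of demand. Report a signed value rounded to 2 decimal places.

At the given values, Q_d = 3571 − 2.99(202) + 0.00184(108000) − 2.28(470) = 2094.14.
∂Q_d/∂M = 0.00184.
E = (0.00184) × (108000/2094.14) = 0.0948…

0.09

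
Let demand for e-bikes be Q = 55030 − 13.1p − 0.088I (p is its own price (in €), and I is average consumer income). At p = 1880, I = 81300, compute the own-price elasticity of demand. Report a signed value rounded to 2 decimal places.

-1.06

At the given values, Q = 55030 − 13.1(1880) − 0.088(81300) = 23247.6.
∂Q/∂p = −13.1.
E = (-13.1) × (1880/23247.6) = -1.0593…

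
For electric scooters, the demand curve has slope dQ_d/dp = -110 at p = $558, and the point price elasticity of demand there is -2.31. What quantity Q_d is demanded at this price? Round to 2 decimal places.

Ed = (dQ_d/dp)·(p/Q_d) ⇒ Q_d = (dQ_d/dp)·p/Ed = (-110)·558/(-2.31) = 26571.4285…

26571.43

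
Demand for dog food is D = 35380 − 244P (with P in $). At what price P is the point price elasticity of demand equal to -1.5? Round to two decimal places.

Ed = −244P/(35380 − 244P). Set this equal to -1.5:
244P = 1.5·(35380 − 244P) ⇒ 244P(1 + 1.5) = 1.5·35380
P = 1.5·35380 / (244·2.5) = 87

87.00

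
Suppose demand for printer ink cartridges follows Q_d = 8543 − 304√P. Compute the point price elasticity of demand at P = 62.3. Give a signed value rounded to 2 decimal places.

dQ_d/dP = −304/(2√P) = -19.2575. At P = 62.3, Q_d = 6143.52.
Ed = (dQ_d/dP)·(P/Q_d) = (-19.2575) × (62.3/6143.52) = -0.1952…

-0.20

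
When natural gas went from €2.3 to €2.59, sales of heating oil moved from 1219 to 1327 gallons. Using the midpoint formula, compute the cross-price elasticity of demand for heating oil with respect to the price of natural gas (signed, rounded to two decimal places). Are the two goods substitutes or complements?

0.72; substitutes

%ΔQ_{heating oil} = (1327 − 1219)/avg = 108/1273 = 0.084838…
%ΔP_{natural gas} = (2.59 − 2.3)/avg = 0.29/2.445 = 0.118609…
E_cross = (108/1273) / (0.29/2.445) = 0.7152…
E_cross > 0 ⇒ the goods are substitutes.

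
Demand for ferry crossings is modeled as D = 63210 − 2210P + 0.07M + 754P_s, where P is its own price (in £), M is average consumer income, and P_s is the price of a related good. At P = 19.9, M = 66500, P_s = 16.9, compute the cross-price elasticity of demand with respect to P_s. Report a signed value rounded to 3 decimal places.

0.348

At the given values, D = 63210 − 2210(19.9) + 0.07(66500) + 754(16.9) = 36628.6.
∂D/∂P_s = 754.
E = (754) × (16.9/36628.6) = 0.34788…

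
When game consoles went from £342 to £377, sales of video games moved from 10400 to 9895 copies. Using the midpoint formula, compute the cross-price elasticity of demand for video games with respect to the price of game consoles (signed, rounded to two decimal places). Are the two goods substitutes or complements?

%ΔQ_{video games} = (9895 − 10400)/avg = -505/10147.5 = -0.049765…
%ΔP_{game consoles} = (377 − 342)/avg = 35/359.5 = 0.097357…
E_cross = (-505/10147.5) / (35/359.5) = -0.5111…
E_cross < 0 ⇒ the goods are complements.

-0.51; complements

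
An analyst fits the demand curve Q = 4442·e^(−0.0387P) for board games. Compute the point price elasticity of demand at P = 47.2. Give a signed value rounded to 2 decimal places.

dQ/dP = −0.0387·Q = -27.6688. At P = 47.2, Q = 714.955.
Ed = (dQ/dP)·(P/Q) = (-27.6688) × (47.2/714.955) = -1.8266…

-1.83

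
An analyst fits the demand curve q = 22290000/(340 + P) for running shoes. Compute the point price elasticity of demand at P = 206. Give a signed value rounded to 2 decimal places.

dq/dP = −22290000/(340 + P)² = -74.7696. At P = 206, q = 40824.2.
Ed = (dq/dP)·(P/q) = (-74.7696) × (206/40824.2) = -0.3772…

-0.38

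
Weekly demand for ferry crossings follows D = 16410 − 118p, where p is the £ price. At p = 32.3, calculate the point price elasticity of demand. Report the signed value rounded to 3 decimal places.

-0.303

dD/dp = −118. At p = 32.3, D = 16410 − 118(32.3) = 12598.6.
Ed = (dD/dp)·(p/D) = −118 × (32.3/12598.6) = -0.30252…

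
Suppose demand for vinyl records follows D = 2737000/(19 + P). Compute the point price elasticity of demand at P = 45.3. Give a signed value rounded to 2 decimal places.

dD/dP = −2737000/(19 + P)² = -661.992. At P = 45.3, D = 42566.1.
Ed = (dD/dP)·(P/D) = (-661.992) × (45.3/42566.1) = -0.7045…

-0.70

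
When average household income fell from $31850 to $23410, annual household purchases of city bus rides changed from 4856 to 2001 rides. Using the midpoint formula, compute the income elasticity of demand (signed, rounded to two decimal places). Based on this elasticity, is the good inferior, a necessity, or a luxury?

%ΔQ = (2001 − 4856)/[( 4856 + 2001)/2] = -2855/3428.5 = -0.832725…
%ΔIncome = (23410 − 31850)/[( 31850 + 23410)/2] = -8440/27630 = -0.305465…
E_income = (-2855/3428.5) / (-8440/27630) = 2.7260…
E_income > 1 ⇒ normal good, luxury.

2.73; luxury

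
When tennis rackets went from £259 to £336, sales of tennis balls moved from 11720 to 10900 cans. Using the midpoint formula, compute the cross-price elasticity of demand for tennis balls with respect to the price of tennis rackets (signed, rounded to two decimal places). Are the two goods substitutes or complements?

%ΔQ_{tennis balls} = (10900 − 11720)/avg = -820/11310 = -0.072502…
%ΔP_{tennis rackets} = (336 − 259)/avg = 77/297.5 = 0.258823…
E_cross = (-820/11310) / (77/297.5) = -0.2801…
E_cross < 0 ⇒ the goods are complements.

-0.28; complements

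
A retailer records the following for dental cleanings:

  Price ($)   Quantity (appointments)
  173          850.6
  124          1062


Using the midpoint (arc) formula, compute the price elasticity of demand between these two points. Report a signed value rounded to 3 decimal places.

-0.670

%ΔQ = (1062 − 850.6) / [(850.6 + 1062)/2] = 211.4/956.3 = 0.221060…
%ΔP = (124 − 173) / [(173 + 124)/2] = -49/148.5 = -0.329966…
Arc Ed = %ΔQ / %ΔP = (211.4/956.3) / (-49/148.5) = -0.66994…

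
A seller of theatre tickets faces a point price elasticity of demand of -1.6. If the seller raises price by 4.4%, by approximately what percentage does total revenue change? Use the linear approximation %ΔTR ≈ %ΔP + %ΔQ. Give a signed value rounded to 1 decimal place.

-2.6%

%ΔQ ≈ Ed × %ΔP = (-1.6) × (+4.4%) = -7.0400%
%ΔTR ≈ %ΔP + %ΔQ = (+4.4%) + (-7.0400%) = -2.6400%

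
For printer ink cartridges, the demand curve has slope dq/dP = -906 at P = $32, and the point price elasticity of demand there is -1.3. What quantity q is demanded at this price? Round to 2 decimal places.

Ed = (dq/dP)·(P/q) ⇒ q = (dq/dP)·P/Ed = (-906)·32/(-1.3) = 22301.5384…

22301.54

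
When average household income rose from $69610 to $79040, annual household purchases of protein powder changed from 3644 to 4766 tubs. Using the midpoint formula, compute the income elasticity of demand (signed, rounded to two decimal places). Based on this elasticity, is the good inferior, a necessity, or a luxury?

2.10; luxury

%ΔQ = (4766 − 3644)/[( 3644 + 4766)/2] = 1122/4205 = 0.266825…
%ΔIncome = (79040 − 69610)/[( 69610 + 79040)/2] = 9430/74325 = 0.126875…
E_income = (1122/4205) / (9430/74325) = 2.1030…
E_income > 1 ⇒ normal good, luxury.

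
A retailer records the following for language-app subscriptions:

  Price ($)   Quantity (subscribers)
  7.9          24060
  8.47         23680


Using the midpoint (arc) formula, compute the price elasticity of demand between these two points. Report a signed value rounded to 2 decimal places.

%ΔQ = (23680 − 24060) / [(24060 + 23680)/2] = -380/23870 = -0.015919…
%ΔP = (8.47 − 7.9) / [(7.9 + 8.47)/2] = 0.57/8.185 = 0.069639…
Arc Ed = %ΔQ / %ΔP = (-380/23870) / (0.57/8.185) = -0.2285…

-0.23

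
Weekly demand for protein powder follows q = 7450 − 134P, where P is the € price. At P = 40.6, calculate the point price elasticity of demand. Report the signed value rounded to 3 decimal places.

-2.707

dq/dP = −134. At P = 40.6, q = 7450 − 134(40.6) = 2009.6.
Ed = (dq/dP)·(P/q) = −134 × (40.6/2009.6) = -2.70720…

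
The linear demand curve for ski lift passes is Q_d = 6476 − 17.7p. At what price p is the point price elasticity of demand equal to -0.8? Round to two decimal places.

162.61

Ed = −17.7p/(6476 − 17.7p). Set this equal to -0.8:
17.7p = 0.8·(6476 − 17.7p) ⇒ 17.7p(1 + 0.8) = 0.8·6476
p = 0.8·6476 / (17.7·1.8) = 162.6114…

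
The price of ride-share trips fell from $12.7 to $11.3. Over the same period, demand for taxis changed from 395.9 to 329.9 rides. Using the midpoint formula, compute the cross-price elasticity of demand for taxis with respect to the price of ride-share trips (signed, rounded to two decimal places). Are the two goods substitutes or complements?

%ΔQ_{taxis} = (329.9 − 395.9)/avg = -66/362.9 = -0.181868…
%ΔP_{ride-share trips} = (11.3 − 12.7)/avg = -1.4/12 = -0.116666…
E_cross = (-66/362.9) / (-1.4/12) = 1.5588…
E_cross > 0 ⇒ the goods are substitutes.

1.56; substitutes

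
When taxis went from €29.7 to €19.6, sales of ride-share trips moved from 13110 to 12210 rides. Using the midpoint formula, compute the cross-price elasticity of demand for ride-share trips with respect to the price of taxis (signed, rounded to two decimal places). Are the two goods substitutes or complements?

0.17; substitutes

%ΔQ_{ride-share trips} = (12210 − 13110)/avg = -900/12660 = -0.071090…
%ΔP_{taxis} = (19.6 − 29.7)/avg = -10.1/24.65 = -0.409736…
E_cross = (-900/12660) / (-10.1/24.65) = 0.1735…
E_cross > 0 ⇒ the goods are substitutes.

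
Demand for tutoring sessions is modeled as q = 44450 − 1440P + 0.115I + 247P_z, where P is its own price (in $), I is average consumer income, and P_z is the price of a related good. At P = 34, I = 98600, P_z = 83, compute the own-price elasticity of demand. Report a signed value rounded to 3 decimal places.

At the given values, q = 44450 − 1440(34) + 0.115(98600) + 247(83) = 27330.
∂q/∂P = −1440.
E = (-1440) × (34/27330) = -1.79143…

-1.791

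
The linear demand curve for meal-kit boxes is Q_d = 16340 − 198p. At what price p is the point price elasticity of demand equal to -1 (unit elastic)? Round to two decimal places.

41.26

Ed = −198p/(16340 − 198p). Set this equal to -1:
198p = 1·(16340 − 198p) ⇒ 198p(1 + 1) = 1·16340
p = 1·16340 / (198·2) = 41.2626…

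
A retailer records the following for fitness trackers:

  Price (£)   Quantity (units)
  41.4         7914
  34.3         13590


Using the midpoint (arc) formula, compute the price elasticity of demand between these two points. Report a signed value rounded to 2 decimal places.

-2.81

%ΔQ = (13590 − 7914) / [(7914 + 13590)/2] = 5676/10752 = 0.527901…
%ΔP = (34.3 − 41.4) / [(41.4 + 34.3)/2] = -7.1/37.85 = -0.187582…
Arc Ed = %ΔQ / %ΔP = (5676/10752) / (-7.1/37.85) = -2.8142…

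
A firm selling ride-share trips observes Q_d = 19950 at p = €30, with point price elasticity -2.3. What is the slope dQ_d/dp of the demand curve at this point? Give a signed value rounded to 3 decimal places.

-1529.500

Ed = (dQ_d/dp)·(p/Q_d) ⇒ dQ_d/dp = Ed·Q_d/p = (-2.3)·19950/30 = -1529.5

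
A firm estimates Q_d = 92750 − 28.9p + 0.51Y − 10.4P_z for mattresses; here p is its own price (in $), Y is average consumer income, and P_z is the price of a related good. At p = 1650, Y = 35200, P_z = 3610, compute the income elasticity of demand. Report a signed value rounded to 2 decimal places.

0.70

At the given values, Q_d = 92750 − 28.9(1650) + 0.51(35200) − 10.4(3610) = 25473.
∂Q_d/∂Y = 0.51.
E = (0.51) × (35200/25473) = 0.7047…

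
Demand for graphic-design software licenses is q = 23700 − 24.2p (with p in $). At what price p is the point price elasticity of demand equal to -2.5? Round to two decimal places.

Ed = −24.2p/(23700 − 24.2p). Set this equal to -2.5:
24.2p = 2.5·(23700 − 24.2p) ⇒ 24.2p(1 + 2.5) = 2.5·23700
p = 2.5·23700 / (24.2·3.5) = 699.5277…

699.53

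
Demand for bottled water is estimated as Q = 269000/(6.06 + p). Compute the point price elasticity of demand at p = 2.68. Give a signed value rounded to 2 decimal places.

dQ/dp = −269000/(6.06 + p)² = -3521.51. At p = 2.68, Q = 30778.
Ed = (dQ/dp)·(p/Q) = (-3521.51) × (2.68/30778) = -0.3066…

-0.31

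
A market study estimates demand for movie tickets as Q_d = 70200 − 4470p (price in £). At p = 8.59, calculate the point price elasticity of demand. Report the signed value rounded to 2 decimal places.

dQ_d/dp = −4470. At p = 8.59, Q_d = 70200 − 4470(8.59) = 31802.7.
Ed = (dQ_d/dp)·(p/Q_d) = −4470 × (8.59/31802.7) = -1.2073…

-1.21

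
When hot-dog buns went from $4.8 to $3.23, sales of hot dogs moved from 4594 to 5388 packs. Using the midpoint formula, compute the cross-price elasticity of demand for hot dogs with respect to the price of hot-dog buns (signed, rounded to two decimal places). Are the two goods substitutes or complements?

-0.41; complements

%ΔQ_{hot dogs} = (5388 − 4594)/avg = 794/4991 = 0.159086…
%ΔP_{hot-dog buns} = (3.23 − 4.8)/avg = -1.57/4.015 = -0.391033…
E_cross = (794/4991) / (-1.57/4.015) = -0.4068…
E_cross < 0 ⇒ the goods are complements.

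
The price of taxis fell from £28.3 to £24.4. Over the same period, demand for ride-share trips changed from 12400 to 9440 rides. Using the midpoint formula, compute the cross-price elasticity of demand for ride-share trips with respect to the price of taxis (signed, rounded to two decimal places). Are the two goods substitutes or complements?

1.83; substitutes

%ΔQ_{ride-share trips} = (9440 − 12400)/avg = -2960/10920 = -0.271062…
%ΔP_{taxis} = (24.4 − 28.3)/avg = -3.9/26.35 = -0.148007…
E_cross = (-2960/10920) / (-3.9/26.35) = 1.8314…
E_cross > 0 ⇒ the goods are substitutes.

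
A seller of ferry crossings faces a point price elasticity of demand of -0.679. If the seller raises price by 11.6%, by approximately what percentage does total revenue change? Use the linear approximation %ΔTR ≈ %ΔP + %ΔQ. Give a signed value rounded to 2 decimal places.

%ΔQ ≈ Ed × %ΔP = (-0.679) × (+11.6%) = -7.8764%
%ΔTR ≈ %ΔP + %ΔQ = (+11.6%) + (-7.8764%) = +3.7236%

+3.72%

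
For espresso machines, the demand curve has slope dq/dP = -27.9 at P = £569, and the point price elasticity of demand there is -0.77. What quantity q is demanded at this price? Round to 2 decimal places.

20617.01

Ed = (dq/dP)·(P/q) ⇒ q = (dq/dP)·P/Ed = (-27.9)·569/(-0.77) = 20617.0129…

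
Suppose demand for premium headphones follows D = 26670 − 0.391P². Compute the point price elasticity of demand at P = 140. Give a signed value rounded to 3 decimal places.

-0.806

dD/dP = −2·0.391·P = -109.48. At P = 140, D = 19006.4.
Ed = (dD/dP)·(P/D) = (-109.48) × (140/19006.4) = -0.80642…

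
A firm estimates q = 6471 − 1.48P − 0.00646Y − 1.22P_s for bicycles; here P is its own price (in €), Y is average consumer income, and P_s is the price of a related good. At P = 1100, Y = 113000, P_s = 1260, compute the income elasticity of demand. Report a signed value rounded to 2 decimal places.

-0.28

At the given values, q = 6471 − 1.48(1100) − 0.00646(113000) − 1.22(1260) = 2575.82.
∂q/∂Y = -0.00646.
E = (-0.00646) × (113000/2575.82) = -0.2833…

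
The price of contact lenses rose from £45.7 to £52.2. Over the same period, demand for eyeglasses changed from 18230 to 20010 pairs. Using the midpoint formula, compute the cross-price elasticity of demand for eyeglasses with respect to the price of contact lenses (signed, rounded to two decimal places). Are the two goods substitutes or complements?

0.70; substitutes

%ΔQ_{eyeglasses} = (20010 − 18230)/avg = 1780/19120 = 0.093096…
%ΔP_{contact lenses} = (52.2 − 45.7)/avg = 6.5/48.95 = 0.132788…
E_cross = (1780/19120) / (6.5/48.95) = 0.7010…
E_cross > 0 ⇒ the goods are substitutes.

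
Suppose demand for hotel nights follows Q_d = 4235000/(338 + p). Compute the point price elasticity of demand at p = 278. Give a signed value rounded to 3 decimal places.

-0.451

dQ_d/dp = −4235000/(338 + p)² = -11.1607. At p = 278, Q_d = 6875.
Ed = (dQ_d/dp)·(p/Q_d) = (-11.1607) × (278/6875) = -0.45129…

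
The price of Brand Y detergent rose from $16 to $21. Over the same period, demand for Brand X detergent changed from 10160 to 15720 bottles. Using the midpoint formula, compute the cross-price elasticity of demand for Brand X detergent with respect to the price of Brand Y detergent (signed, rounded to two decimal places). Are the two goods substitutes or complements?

%ΔQ_{Brand X detergent} = (15720 − 10160)/avg = 5560/12940 = 0.429675…
%ΔP_{Brand Y detergent} = (21 − 16)/avg = 5/18.5 = 0.270270…
E_cross = (5560/12940) / (5/18.5) = 1.5897…
E_cross > 0 ⇒ the goods are substitutes.

1.59; substitutes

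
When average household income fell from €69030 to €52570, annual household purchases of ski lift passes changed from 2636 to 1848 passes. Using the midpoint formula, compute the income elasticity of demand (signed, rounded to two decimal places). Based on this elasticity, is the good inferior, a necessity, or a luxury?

1.30; luxury

%ΔQ = (1848 − 2636)/[( 2636 + 1848)/2] = -788/2242 = -0.351471…
%ΔIncome = (52570 − 69030)/[( 69030 + 52570)/2] = -16460/60800 = -0.270723…
E_income = (-788/2242) / (-16460/60800) = 1.2982…
E_income > 1 ⇒ normal good, luxury.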